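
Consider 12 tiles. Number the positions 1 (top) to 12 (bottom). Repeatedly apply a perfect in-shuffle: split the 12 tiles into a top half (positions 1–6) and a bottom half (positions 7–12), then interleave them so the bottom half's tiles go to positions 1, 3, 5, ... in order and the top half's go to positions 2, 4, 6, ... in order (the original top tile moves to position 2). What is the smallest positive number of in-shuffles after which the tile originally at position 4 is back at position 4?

12

Follow position 4 under repeated in-shuffles:
4 → 8 → 3 → 6 → 12 → 11 → 9 → 5 → 10 → 7 → 1 → 2 → 4
It first returns after 12 in-shuffles.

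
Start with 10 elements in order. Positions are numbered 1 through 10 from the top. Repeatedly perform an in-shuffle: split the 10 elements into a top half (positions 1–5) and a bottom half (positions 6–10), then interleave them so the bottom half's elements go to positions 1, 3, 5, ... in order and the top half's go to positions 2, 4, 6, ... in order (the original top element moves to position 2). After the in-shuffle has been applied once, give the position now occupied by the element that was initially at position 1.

2

Track the element's position through each in-shuffle:
1 → 2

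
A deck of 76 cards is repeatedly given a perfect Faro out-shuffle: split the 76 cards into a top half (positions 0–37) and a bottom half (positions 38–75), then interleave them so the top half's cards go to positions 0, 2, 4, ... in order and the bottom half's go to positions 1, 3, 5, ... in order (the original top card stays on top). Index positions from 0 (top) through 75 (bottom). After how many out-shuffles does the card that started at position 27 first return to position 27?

20

Follow position 27 under repeated out-shuffles:
27 → 54 → 33 → 66 → 57 → 39 → 3 → 6 → 12 → 24 → 48 → 21 → 42 → 9 → 18 → 36 → 72 → 69 → 63 → 51 → 27
It first returns after 20 out-shuffles.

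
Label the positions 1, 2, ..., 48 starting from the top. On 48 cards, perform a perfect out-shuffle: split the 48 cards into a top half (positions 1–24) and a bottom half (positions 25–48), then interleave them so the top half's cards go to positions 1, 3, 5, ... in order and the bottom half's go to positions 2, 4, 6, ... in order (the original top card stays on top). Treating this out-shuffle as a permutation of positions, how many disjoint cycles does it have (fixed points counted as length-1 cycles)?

4

Trace each unvisited position around until it returns:
(1) (2 3 5 9 17 33 ... len 23) (6 11 21 41 34 20 ... len 23) (48)
4 cycles in total.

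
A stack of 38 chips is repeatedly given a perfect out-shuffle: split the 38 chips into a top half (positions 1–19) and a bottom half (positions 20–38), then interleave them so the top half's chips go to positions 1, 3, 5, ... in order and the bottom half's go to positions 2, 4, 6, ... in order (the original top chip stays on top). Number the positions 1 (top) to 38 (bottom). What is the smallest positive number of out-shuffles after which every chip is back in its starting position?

The out-shuffle permutes the 38 positions with cycle lengths [1, 1, 36].
Every chip is home exactly when every cycle has completed a whole number of laps, i.e. after lcm(1, 36) = 36 out-shuffles.

36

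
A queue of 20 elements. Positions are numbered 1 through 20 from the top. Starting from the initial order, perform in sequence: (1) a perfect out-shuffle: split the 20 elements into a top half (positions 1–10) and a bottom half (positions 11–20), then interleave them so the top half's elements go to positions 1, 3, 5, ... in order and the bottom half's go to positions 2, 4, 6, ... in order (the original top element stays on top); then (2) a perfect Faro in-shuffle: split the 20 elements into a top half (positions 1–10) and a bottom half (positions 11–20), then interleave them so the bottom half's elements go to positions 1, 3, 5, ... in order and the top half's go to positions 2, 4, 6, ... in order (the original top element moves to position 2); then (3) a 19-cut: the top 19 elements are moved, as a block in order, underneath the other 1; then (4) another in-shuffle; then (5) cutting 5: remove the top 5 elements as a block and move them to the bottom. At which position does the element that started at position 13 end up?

Track the element from position 13 forward through each operation:
  after op 1 (out-shuffle): 13 → 6
  after op 2 (in-shuffle): 6 → 12
  after op 3 (cut 19): 12 → 13
  after op 4 (in-shuffle): 13 → 5
  after op 5 (cut 5): 5 → 20

20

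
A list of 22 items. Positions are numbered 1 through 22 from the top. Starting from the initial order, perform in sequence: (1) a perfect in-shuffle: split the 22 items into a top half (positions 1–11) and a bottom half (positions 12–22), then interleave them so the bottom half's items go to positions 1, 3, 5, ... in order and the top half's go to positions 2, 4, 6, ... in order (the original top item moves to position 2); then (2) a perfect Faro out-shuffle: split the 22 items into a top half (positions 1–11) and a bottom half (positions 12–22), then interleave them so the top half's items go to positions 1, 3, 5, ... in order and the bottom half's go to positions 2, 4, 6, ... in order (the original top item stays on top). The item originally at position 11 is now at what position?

22

Track the item from position 11 forward through each operation:
  after op 1 (in-shuffle): 11 → 22
  after op 2 (out-shuffle): 22 → 22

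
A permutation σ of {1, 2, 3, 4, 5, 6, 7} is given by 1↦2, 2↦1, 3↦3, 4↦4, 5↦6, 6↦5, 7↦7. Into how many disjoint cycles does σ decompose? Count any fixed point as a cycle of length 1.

Cycle decomposition: (1 2) (3) (4) (5 6) (7).
5 cycles.

5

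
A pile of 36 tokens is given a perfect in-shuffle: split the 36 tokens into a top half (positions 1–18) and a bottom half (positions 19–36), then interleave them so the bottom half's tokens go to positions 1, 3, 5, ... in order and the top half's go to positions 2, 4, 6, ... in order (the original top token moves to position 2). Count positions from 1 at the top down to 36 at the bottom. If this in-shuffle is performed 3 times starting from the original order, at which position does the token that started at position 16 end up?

17

Track the token's position through each in-shuffle:
16 → 32 → 27 → 17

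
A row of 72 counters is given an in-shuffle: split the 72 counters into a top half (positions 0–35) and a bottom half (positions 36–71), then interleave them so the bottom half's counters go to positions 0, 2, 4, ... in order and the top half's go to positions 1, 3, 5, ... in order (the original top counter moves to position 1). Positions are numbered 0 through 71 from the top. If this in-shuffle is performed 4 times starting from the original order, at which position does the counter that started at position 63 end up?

Track the counter's position through each in-shuffle:
63 → 54 → 36 → 0 → 1

1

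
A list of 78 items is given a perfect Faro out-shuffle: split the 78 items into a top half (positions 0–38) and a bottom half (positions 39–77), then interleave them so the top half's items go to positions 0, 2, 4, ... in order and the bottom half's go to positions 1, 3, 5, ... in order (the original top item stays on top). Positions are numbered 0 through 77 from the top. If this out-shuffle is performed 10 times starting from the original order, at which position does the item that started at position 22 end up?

44

Track the item's position through each out-shuffle:
22 → 44 → 11 → 22 → 44 → 11 → 22 → 44 → 11 → 22 → 44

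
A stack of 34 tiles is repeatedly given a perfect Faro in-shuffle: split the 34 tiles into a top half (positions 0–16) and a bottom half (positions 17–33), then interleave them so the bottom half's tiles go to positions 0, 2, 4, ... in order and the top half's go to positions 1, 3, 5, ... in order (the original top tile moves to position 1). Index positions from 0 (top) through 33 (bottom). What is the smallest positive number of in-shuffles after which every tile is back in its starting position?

12

The in-shuffle permutes the 34 positions with cycle lengths [3, 3, 4, 12, 12].
Every tile is home exactly when every cycle has completed a whole number of laps, i.e. after lcm(3, 4, 12) = 12 in-shuffles.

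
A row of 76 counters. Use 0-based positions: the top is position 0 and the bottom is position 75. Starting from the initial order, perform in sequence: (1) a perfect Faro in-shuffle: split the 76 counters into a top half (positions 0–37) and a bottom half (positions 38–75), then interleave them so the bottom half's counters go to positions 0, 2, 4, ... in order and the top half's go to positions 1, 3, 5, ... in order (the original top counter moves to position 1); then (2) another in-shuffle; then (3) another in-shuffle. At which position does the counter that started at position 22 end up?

Track the counter from position 22 forward through each operation:
  after op 1 (in-shuffle): 22 → 45
  after op 2 (in-shuffle): 45 → 14
  after op 3 (in-shuffle): 14 → 29

29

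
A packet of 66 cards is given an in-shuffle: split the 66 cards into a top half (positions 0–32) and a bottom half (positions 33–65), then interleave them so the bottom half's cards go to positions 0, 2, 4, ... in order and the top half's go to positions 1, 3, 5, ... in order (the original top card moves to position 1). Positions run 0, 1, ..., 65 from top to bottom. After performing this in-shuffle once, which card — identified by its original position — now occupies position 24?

Work backwards from position 24, undoing one in-shuffle at a time:
24 ← 45
So the card now at position 24 started at position 45.

45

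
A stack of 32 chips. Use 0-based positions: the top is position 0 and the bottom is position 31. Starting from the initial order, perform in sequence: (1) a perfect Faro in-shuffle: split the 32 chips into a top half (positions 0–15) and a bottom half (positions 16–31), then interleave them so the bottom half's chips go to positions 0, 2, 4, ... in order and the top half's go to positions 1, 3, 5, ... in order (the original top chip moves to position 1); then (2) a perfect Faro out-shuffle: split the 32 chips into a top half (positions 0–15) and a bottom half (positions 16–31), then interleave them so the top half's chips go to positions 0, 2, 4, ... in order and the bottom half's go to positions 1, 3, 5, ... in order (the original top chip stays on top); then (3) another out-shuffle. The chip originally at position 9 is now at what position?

14

Track the chip from position 9 forward through each operation:
  after op 1 (in-shuffle): 9 → 19
  after op 2 (out-shuffle): 19 → 7
  after op 3 (out-shuffle): 7 → 14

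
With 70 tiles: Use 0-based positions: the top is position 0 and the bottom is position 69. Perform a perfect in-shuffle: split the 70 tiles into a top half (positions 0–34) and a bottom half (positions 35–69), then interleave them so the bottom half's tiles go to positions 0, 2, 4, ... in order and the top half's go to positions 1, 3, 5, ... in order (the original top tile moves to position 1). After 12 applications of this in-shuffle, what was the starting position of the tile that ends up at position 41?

Work backwards from position 41, undoing one in-shuffle at a time:
41 ← 20 ← 45 ← 22 ← 46 ← 58 ← 64 ← 67 ← 33 ← 16 ← 43 ← 21 ← 10
So the tile now at position 41 started at position 10.

10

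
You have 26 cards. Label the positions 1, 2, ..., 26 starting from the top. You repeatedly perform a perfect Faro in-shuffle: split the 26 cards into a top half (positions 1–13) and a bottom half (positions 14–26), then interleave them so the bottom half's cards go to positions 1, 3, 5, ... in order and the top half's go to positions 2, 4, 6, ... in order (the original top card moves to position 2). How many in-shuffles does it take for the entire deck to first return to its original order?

The in-shuffle permutes the 26 positions with cycle lengths [2, 6, 18].
Every card is home exactly when every cycle has completed a whole number of laps, i.e. after lcm(2, 6, 18) = 18 in-shuffles.

18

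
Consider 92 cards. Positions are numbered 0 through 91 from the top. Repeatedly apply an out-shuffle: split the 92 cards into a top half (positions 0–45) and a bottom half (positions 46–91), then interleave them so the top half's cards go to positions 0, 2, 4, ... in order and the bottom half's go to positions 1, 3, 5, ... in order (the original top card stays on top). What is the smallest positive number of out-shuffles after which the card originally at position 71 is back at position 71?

12

Follow position 71 under repeated out-shuffles:
71 → 51 → 11 → 22 → 44 → 88 → 85 → 79 → 67 → 43 → 86 → 81 → 71
It first returns after 12 out-shuffles.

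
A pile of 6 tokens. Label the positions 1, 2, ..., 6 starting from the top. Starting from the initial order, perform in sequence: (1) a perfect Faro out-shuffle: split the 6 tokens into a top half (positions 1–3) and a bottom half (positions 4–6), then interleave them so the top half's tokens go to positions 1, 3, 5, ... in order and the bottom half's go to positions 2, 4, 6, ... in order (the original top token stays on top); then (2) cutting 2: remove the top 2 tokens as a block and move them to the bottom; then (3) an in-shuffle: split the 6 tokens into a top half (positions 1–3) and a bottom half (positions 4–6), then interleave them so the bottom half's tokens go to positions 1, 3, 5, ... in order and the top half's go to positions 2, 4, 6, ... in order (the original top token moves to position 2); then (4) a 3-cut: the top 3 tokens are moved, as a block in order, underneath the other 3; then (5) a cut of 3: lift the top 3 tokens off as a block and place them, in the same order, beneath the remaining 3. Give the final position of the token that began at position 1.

Track the token from position 1 forward through each operation:
  after op 1 (out-shuffle): 1 → 1
  after op 2 (cut 2): 1 → 5
  after op 3 (in-shuffle): 5 → 3
  after op 4 (cut 3): 3 → 6
  after op 5 (cut 3): 6 → 3

3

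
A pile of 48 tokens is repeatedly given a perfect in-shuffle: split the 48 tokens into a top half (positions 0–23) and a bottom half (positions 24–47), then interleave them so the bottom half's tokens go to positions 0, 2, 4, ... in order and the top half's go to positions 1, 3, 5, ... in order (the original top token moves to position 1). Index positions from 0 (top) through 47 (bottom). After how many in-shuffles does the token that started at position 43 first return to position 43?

21

Follow position 43 under repeated in-shuffles:
43 → 38 → 28 → 8 → 17 → 35 → 22 → 45 → ... → 43 (length 21)
It first returns after 21 in-shuffles.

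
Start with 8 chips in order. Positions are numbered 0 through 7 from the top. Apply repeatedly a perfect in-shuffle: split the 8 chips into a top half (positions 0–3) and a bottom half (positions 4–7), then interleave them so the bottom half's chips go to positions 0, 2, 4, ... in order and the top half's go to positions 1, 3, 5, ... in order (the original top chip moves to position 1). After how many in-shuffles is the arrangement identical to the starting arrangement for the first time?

The in-shuffle permutes the 8 positions with cycle lengths [2, 6].
Every chip is home exactly when every cycle has completed a whole number of laps, i.e. after lcm(2, 6) = 6 in-shuffles.

6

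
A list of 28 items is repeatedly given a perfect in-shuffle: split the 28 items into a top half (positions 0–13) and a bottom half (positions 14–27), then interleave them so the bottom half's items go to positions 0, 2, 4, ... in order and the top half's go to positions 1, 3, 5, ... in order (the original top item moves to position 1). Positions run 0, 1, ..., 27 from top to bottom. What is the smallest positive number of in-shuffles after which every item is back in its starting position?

28

The in-shuffle permutes the 28 positions with cycle lengths [28].
Every item is home exactly when every cycle has completed a whole number of laps, i.e. after lcm(28) = 28 in-shuffles.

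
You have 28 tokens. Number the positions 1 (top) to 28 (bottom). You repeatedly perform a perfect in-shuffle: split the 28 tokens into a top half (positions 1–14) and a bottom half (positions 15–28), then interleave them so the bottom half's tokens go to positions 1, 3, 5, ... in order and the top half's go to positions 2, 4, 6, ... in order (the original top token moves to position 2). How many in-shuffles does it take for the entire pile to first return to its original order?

28

The in-shuffle permutes the 28 positions with cycle lengths [28].
Every token is home exactly when every cycle has completed a whole number of laps, i.e. after lcm(28) = 28 in-shuffles.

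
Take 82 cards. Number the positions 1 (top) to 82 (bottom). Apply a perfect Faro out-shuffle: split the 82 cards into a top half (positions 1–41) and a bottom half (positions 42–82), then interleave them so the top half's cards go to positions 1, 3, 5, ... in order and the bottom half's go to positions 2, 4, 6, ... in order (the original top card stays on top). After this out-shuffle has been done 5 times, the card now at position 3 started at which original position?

77

Work backwards from position 3, undoing one out-shuffle at a time:
3 ← 2 ← 42 ← 62 ← 72 ← 77
So the card now at position 3 started at position 77.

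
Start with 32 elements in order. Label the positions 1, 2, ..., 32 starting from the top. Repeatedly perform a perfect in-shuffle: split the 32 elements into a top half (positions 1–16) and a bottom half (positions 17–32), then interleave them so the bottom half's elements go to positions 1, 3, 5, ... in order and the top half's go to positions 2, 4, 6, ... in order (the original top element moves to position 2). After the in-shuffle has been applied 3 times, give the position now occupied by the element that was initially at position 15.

21

Track the element's position through each in-shuffle:
15 → 30 → 27 → 21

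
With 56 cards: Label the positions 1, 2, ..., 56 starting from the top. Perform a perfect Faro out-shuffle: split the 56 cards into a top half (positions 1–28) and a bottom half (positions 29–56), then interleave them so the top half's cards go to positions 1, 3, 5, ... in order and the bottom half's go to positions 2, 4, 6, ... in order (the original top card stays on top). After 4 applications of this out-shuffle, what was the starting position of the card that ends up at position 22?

47

Work backwards from position 22, undoing one out-shuffle at a time:
22 ← 39 ← 20 ← 38 ← 47
So the card now at position 22 started at position 47.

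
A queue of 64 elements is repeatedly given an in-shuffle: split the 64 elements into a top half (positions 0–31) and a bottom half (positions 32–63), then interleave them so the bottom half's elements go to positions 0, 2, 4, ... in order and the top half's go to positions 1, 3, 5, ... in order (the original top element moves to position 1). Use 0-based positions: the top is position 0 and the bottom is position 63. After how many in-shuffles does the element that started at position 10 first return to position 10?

12

Follow position 10 under repeated in-shuffles:
10 → 21 → 43 → 22 → 45 → 26 → 53 → 42 → 20 → 41 → 18 → 37 → 10
It first returns after 12 in-shuffles.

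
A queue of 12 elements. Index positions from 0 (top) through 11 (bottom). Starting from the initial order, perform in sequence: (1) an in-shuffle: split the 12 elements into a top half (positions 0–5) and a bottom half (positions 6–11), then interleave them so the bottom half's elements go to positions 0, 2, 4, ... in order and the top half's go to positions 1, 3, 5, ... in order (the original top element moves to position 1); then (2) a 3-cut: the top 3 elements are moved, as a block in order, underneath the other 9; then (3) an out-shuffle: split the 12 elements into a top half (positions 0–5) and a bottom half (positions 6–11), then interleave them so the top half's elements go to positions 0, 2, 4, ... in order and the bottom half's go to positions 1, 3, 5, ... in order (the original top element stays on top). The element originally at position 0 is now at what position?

Track the element from position 0 forward through each operation:
  after op 1 (in-shuffle): 0 → 1
  after op 2 (cut 3): 1 → 10
  after op 3 (out-shuffle): 10 → 9

9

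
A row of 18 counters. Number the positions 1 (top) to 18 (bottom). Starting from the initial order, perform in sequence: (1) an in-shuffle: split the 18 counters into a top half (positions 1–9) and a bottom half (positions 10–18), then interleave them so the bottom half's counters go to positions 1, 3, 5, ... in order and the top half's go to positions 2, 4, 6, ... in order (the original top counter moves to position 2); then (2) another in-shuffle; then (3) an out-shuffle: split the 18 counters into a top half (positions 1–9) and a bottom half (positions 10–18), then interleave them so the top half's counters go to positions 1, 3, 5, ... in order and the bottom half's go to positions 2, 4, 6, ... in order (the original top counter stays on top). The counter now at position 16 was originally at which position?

Undo the operations in reverse order, starting from position 16:
  undo op 3 (out-shuffle, from bottom half): 16 ← 17
  undo op 2 (in-shuffle, from bottom half): 17 ← 18
  undo op 1 (in-shuffle, from top half): 18 ← 9
So the counter at position 16 came from original position 9.

9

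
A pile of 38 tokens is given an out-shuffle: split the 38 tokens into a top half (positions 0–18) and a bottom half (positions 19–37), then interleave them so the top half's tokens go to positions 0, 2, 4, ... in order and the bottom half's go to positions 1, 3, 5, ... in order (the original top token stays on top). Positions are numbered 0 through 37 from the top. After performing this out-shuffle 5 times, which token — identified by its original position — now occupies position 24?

Work backwards from position 24, undoing one out-shuffle at a time:
24 ← 12 ← 6 ← 3 ← 20 ← 10
So the token now at position 24 started at position 10.

10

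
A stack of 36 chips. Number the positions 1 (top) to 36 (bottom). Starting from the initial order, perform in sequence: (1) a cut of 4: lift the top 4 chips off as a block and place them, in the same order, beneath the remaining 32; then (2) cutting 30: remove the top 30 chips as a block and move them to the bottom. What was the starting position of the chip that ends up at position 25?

23

Undo the operations in reverse order, starting from position 25:
  undo op 2 (cut 30): 25 ← 19
  undo op 1 (cut 4): 19 ← 23
So the chip at position 25 came from original position 23.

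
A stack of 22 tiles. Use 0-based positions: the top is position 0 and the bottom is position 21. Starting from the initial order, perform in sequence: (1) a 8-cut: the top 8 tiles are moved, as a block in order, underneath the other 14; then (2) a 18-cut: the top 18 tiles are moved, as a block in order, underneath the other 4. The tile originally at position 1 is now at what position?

Track the tile from position 1 forward through each operation:
  after op 1 (cut 8): 1 → 15
  after op 2 (cut 18): 15 → 19

19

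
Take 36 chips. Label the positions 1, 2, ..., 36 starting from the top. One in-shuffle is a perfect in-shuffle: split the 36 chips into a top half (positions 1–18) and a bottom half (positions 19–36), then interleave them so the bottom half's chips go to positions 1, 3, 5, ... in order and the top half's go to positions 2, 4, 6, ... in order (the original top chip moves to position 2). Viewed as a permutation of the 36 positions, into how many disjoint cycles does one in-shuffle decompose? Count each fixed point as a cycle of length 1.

1

Trace each unvisited position around until it returns:
(1 2 4 8 16 32 ... len 36)
1 cycle in total.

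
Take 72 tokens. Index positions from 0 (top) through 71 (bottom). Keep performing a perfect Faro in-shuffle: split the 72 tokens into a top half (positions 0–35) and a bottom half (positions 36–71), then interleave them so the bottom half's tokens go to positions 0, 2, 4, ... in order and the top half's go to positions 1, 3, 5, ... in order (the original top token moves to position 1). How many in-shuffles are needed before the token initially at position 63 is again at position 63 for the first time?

Follow position 63 under repeated in-shuffles:
63 → 54 → 36 → 0 → 1 → 3 → 7 → 15 → 31 → 63
It first returns after 9 in-shuffles.

9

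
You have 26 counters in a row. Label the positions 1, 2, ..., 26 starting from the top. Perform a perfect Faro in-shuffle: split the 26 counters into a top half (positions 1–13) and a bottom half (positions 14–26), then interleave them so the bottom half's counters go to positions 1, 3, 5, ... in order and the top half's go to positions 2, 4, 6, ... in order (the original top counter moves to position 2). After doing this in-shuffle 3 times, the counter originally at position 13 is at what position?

Track the counter's position through each in-shuffle:
13 → 26 → 25 → 23

23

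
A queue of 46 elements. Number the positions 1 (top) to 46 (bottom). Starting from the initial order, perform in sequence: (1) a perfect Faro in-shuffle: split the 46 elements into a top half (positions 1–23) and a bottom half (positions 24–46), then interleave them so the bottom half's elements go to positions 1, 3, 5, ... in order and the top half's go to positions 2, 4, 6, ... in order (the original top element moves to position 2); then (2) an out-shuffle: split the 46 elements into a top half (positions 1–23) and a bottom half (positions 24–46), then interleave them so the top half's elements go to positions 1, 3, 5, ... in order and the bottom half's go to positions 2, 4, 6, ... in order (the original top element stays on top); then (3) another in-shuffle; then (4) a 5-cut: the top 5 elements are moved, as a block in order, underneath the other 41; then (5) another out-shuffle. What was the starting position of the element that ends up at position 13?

13

Undo the operations in reverse order, starting from position 13:
  undo op 5 (out-shuffle, from top half): 13 ← 7
  undo op 4 (cut 5): 7 ← 12
  undo op 3 (in-shuffle, from top half): 12 ← 6
  undo op 2 (out-shuffle, from bottom half): 6 ← 26
  undo op 1 (in-shuffle, from top half): 26 ← 13
So the element at position 13 came from original position 13.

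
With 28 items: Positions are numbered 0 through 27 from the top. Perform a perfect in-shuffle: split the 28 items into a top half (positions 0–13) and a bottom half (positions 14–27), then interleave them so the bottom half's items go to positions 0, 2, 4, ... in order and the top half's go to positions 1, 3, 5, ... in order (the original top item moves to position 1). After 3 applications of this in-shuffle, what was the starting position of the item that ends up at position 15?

Work backwards from position 15, undoing one in-shuffle at a time:
15 ← 7 ← 3 ← 1
So the item now at position 15 started at position 1.

1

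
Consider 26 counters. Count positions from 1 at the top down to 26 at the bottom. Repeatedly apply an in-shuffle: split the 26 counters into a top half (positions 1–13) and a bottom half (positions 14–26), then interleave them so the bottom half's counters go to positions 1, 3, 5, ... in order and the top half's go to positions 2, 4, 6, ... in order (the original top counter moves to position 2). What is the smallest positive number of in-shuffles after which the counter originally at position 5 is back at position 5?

18

Follow position 5 under repeated in-shuffles:
5 → 10 → 20 → 13 → 26 → 25 → 23 → 19 → 11 → 22 → 17 → 7 → 14 → 1 → 2 → 4 → 8 → 16 → 5
It first returns after 18 in-shuffles.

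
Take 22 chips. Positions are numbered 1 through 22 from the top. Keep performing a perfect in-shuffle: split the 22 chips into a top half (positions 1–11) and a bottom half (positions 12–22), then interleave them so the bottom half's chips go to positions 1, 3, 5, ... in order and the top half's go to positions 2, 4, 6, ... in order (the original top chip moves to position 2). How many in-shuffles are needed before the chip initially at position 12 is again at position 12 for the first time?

Follow position 12 under repeated in-shuffles:
12 → 1 → 2 → 4 → 8 → 16 → 9 → 18 → 13 → 3 → 6 → 12
It first returns after 11 in-shuffles.

11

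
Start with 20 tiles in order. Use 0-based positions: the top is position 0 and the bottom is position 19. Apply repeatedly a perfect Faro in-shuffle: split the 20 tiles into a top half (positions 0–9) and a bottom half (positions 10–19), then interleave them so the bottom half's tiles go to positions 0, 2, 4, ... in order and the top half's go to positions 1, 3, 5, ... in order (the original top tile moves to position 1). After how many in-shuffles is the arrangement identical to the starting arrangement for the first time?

6

The in-shuffle permutes the 20 positions with cycle lengths [2, 3, 3, 6, 6].
Every tile is home exactly when every cycle has completed a whole number of laps, i.e. after lcm(2, 3, 6) = 6 in-shuffles.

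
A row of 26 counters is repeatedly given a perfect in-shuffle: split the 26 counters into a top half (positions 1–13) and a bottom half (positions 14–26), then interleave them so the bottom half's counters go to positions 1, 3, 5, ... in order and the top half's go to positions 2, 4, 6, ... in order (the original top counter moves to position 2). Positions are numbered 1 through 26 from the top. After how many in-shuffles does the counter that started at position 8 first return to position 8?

18

Follow position 8 under repeated in-shuffles:
8 → 16 → 5 → 10 → 20 → 13 → 26 → 25 → 23 → 19 → 11 → 22 → 17 → 7 → 14 → 1 → 2 → 4 → 8
It first returns after 18 in-shuffles.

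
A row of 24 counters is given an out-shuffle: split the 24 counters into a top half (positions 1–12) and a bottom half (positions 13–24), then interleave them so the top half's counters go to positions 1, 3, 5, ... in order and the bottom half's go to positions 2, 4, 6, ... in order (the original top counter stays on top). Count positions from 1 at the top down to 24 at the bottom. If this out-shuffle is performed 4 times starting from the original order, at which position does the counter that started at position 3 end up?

Track the counter's position through each out-shuffle:
3 → 5 → 9 → 17 → 10

10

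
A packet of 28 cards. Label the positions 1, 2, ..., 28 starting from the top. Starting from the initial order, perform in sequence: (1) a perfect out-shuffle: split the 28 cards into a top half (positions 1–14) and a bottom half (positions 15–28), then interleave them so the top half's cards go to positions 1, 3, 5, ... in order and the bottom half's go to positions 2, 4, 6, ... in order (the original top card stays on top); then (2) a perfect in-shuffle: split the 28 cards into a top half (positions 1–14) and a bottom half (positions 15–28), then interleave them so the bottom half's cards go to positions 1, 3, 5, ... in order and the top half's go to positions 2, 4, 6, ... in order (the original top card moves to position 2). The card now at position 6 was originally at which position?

2

Undo the operations in reverse order, starting from position 6:
  undo op 2 (in-shuffle, from top half): 6 ← 3
  undo op 1 (out-shuffle, from top half): 3 ← 2
So the card at position 6 came from original position 2.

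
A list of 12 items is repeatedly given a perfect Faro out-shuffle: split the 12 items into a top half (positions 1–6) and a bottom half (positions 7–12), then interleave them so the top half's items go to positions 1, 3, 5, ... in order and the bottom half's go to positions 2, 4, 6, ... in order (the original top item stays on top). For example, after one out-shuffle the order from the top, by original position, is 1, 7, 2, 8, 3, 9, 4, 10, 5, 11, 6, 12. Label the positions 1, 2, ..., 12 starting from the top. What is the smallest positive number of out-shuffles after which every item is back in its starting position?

The out-shuffle permutes the 12 positions with cycle lengths [1, 1, 10].
Every item is home exactly when every cycle has completed a whole number of laps, i.e. after lcm(1, 10) = 10 out-shuffles.

10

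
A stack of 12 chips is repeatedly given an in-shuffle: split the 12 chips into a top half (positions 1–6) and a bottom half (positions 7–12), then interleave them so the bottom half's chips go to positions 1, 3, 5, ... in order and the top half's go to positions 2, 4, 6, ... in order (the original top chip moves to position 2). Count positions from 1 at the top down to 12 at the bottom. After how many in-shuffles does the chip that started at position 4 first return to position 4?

Follow position 4 under repeated in-shuffles:
4 → 8 → 3 → 6 → 12 → 11 → 9 → 5 → 10 → 7 → 1 → 2 → 4
It first returns after 12 in-shuffles.

12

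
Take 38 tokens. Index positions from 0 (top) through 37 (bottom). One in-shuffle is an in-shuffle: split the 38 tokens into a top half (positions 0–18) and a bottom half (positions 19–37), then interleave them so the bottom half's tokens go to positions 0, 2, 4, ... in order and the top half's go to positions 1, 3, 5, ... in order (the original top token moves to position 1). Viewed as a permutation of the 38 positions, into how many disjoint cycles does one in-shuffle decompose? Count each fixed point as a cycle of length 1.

Trace each unvisited position around until it returns:
(0 1 3 7 15 31 ... len 12) (2 5 11 23 8 17 ... len 12) (6 13 27 16 33 28 ... len 12) (12 25)
4 cycles in total.

4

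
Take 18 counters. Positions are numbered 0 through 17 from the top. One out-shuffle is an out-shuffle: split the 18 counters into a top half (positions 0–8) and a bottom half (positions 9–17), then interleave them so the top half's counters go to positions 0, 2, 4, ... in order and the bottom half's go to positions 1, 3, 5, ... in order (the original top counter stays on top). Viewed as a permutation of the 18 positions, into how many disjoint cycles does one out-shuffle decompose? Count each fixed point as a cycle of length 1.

4

Trace each unvisited position around until it returns:
(0) (1 2 4 8 16 15 13 9) (3 6 12 7 14 11 5 10) (17)
4 cycles in total.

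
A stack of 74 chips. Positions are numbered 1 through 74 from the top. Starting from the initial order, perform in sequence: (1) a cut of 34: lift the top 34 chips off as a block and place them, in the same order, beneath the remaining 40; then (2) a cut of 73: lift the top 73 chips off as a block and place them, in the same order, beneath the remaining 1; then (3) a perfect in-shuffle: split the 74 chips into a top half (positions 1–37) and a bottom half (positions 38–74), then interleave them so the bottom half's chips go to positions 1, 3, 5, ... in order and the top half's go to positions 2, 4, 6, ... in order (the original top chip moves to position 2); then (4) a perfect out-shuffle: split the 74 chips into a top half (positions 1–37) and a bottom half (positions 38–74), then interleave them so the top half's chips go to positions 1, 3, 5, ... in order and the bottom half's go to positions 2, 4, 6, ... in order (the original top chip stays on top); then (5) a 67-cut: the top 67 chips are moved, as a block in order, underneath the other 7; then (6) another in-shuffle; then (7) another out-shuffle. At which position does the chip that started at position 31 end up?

60

Track the chip from position 31 forward through each operation:
  after op 1 (cut 34): 31 → 71
  after op 2 (cut 73): 71 → 72
  after op 3 (in-shuffle): 72 → 69
  after op 4 (out-shuffle): 69 → 64
  after op 5 (cut 67): 64 → 71
  after op 6 (in-shuffle): 71 → 67
  after op 7 (out-shuffle): 67 → 60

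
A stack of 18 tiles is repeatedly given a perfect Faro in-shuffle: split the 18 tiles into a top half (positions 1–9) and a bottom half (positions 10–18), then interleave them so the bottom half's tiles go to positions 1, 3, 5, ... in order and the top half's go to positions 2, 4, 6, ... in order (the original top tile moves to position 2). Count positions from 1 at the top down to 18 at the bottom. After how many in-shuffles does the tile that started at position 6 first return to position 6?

Follow position 6 under repeated in-shuffles:
6 → 12 → 5 → 10 → 1 → 2 → 4 → 8 → 16 → 13 → 7 → 14 → 9 → 18 → 17 → 15 → 11 → 3 → 6
It first returns after 18 in-shuffles.

18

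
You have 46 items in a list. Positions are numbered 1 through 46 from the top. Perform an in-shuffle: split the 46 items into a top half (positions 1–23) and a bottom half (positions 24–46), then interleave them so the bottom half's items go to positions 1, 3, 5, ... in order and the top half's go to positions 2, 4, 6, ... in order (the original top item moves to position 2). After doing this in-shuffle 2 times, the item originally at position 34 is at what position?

42

Track the item's position through each in-shuffle:
34 → 21 → 42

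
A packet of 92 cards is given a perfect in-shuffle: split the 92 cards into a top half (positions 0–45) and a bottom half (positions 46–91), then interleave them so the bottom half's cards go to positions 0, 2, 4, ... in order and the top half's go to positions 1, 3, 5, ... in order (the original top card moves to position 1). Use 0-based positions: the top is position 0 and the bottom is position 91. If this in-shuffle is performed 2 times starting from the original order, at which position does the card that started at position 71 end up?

Track the card's position through each in-shuffle:
71 → 50 → 8

8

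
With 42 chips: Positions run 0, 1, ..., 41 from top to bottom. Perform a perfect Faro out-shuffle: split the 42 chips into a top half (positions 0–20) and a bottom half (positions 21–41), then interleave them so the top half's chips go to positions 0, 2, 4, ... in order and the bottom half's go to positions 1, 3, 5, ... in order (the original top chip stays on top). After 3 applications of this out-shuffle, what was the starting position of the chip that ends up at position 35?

Work backwards from position 35, undoing one out-shuffle at a time:
35 ← 38 ← 19 ← 30
So the chip now at position 35 started at position 30.

30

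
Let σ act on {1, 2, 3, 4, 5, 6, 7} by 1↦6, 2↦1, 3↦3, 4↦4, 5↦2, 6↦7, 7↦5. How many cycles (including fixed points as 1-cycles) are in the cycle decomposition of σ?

Cycle decomposition: (1 6 7 5 2) (3) (4).
3 cycles.

3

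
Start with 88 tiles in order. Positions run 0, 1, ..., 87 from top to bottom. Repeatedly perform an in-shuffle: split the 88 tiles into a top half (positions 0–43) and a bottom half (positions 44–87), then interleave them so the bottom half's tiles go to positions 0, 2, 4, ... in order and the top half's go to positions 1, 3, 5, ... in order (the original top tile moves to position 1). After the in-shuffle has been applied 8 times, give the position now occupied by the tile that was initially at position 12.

Track the tile's position through each in-shuffle:
12 → 25 → 51 → 14 → 29 → 59 → 30 → 61 → 34

34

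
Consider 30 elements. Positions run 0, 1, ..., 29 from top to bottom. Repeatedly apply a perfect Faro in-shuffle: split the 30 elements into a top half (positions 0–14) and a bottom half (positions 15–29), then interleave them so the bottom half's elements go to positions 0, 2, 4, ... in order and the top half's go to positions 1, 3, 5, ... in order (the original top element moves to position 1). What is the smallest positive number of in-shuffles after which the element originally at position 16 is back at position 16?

5

Follow position 16 under repeated in-shuffles:
16 → 2 → 5 → 11 → 23 → 16
It first returns after 5 in-shuffles.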